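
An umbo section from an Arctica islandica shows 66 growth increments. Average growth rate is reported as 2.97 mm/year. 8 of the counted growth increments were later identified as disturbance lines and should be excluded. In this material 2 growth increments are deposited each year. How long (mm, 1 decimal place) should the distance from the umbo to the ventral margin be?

After corrections the count is 66 − 8 = 58 growth increments.
Dividing by 2 growth increments per year: 58 / 2 = 29 years.
Predicted length = 2.97 mm/year × 29 years = 86.1 mm.

86.1 mm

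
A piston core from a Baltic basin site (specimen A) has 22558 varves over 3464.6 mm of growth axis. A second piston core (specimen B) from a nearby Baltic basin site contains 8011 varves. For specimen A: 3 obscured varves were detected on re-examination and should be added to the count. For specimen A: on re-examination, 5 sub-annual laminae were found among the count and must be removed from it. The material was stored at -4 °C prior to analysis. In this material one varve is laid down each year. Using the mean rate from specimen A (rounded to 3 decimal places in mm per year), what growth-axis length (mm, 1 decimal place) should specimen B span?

Specimen A: true varve count = 22558 − 5 + 3 = 22556.
A: 3464.6 mm over 22556 years gives 3464.6 / 22556 ≈ 0.154 mm per year.
For B, 0.154 mm/year × 8011 years = 1233.7 mm.

1233.7 mm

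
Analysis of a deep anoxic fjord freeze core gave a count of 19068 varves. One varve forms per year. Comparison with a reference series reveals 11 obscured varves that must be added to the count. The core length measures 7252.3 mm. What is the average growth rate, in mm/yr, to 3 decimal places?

0.380 mm/yr

After corrections the count is 19068 + 11 = 19079 varves.
Extension rate ≈ 7252.3 / 19079 = 0.380 mm/yr.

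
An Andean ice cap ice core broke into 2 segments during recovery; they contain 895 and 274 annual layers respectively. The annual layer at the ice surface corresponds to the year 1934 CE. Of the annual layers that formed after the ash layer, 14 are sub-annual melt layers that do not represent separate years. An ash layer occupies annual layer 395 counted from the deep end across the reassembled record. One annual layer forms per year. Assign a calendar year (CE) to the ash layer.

Total annual layers = 895 + 274 = 1169.
The ash layer sits at annual layer 395 from the deep end, so 1169 − 395 = 774 annual layers formed after it.
Removing the 14 false annual layers leaves 774 − 14 = 760 true annual layers beyond the ash layer.
1934 − 760 = 1174 CE.

1174 CE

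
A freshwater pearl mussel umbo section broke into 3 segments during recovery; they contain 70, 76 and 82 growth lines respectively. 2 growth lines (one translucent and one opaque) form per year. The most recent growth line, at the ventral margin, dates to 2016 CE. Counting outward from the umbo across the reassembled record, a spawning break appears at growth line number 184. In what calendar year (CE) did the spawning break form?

1994 CE

Total growth lines = 70 + 76 + 82 = 228.
The spawning break sits at growth line 184 from the umbo, so 228 − 184 = 44 growth lines formed after it.
Dividing by 2 growth lines per year: 44 / 2 = 22 years.
Counting back 22 years from 2016 CE places the spawning break in 2016 − 22 = 1994 CE.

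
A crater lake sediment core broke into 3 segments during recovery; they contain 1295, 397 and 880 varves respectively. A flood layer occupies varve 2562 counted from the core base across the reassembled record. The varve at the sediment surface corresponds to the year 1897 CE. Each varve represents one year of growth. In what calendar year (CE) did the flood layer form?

1887 CE

Total varves = 1295 + 397 + 880 = 2572.
Between varve 2562 and the sediment surface there are 2572 − 2562 = 10 varves.
The varve at the sediment surface is 1897 CE, so the flood layer dates to 1897 − 10 = 1887 CE.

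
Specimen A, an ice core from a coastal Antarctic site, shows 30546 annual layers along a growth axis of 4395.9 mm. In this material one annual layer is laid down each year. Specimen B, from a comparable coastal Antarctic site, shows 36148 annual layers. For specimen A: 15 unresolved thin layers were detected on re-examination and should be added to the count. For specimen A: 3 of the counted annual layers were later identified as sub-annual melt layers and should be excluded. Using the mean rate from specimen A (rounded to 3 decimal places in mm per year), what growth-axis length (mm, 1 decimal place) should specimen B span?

Specimen A: correcting the raw count gives 30546 − 3 + 15 = 30558 true annual layers.
A: 4395.9 mm over 30558 years gives 4395.9 / 30558 ≈ 0.144 mm/year.
For B, 0.144 mm/year × 36148 years = 5205.3 mm.

5205.3 mm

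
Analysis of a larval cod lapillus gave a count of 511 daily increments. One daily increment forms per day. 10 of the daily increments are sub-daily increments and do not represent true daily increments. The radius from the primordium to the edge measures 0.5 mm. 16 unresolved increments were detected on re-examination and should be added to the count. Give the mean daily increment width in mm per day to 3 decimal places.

0.001 mm per day

Adjusted count: 511 − 10 + 16 = 517 daily increments.
Mean rate = 0.5 mm / 517 days ≈ 0.001 mm per day.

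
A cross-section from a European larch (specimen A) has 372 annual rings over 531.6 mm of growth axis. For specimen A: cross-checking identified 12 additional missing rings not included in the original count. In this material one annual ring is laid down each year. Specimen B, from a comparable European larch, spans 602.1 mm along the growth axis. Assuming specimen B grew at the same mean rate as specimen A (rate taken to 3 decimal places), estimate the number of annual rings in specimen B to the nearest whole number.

Specimen A: correcting the raw count gives 372 + 12 = 384 true annual rings.
A: Extension rate ≈ 531.6 / 384 = 1.384 mm per year.
For B, 602.1 / 1.384 = 435.04 years ≈ 435 annual rings.

435 annual rings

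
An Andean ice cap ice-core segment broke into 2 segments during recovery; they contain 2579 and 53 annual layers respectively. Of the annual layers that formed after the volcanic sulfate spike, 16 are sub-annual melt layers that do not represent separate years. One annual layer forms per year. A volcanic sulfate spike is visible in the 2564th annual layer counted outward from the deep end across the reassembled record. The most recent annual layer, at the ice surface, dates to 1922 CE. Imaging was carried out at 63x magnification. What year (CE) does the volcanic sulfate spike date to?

Total annual layers = 2579 + 53 = 2632.
Between annual layer 2564 and the ice surface there are 2632 − 2564 = 68 annual layers.
68 − 16 false = 52 true annual layers after the volcanic sulfate spike.
1922 − 52 = 1870 CE.

1870 CE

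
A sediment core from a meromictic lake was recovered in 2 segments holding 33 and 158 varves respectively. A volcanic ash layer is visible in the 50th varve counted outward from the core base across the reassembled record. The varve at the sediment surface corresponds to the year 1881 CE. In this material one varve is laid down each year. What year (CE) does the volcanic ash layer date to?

1740 CE

Total varves = 33 + 158 = 191.
191 − 50 = 141 varves lie beyond the volcanic ash layer toward the sediment surface.
The varve at the sediment surface is 1881 CE, so the volcanic ash layer dates to 1881 − 141 = 1740 CE.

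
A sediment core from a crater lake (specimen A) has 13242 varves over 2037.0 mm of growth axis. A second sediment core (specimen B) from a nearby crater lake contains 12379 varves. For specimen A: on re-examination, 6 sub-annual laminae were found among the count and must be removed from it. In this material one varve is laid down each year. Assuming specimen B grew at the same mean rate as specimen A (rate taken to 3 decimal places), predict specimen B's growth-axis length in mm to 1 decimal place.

1906.4 mm

Specimen A: adjusted count: 13242 − 6 = 13236 varves.
A: Mean rate = 2037.0 mm / 13236 years ≈ 0.154 mm/yr.
B's length ≈ 0.154 × 12379 = 1906.4 mm.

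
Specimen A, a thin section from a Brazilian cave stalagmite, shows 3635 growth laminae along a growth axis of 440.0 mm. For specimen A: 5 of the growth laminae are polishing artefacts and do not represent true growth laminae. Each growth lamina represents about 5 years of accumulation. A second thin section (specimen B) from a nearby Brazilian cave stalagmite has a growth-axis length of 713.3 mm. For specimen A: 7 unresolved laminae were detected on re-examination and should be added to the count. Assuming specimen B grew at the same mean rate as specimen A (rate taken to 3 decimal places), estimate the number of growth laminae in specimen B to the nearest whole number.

5944 growth laminae

Specimen A: true growth lamina count = 3635 − 5 + 7 = 3637.
Specimen A: 3637 growth laminae at 5 years each span 3637 × 5 = 18185 years.
A: Extension rate ≈ 440.0 / 18185 = 0.024 mm per year.
Specimen B: 713.3 mm / 0.024 mm per year = 29720.83 years; at 5 years per growth lamina that is 29720.83 / 5 ≈ 5944 growth laminae.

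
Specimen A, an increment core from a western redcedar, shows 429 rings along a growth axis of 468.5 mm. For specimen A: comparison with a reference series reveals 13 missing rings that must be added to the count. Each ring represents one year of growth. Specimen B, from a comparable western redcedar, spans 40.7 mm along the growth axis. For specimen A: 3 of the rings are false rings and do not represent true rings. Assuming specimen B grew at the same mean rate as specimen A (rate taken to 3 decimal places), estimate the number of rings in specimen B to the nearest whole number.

Specimen A: correcting the raw count gives 429 − 3 + 13 = 439 true rings.
A: 468.5 mm over 439 years gives 468.5 / 439 ≈ 1.067 mm/year.
Specimen B: 40.7 mm / 1.067 mm per year = 38.14 years ≈ 38 rings.

38 rings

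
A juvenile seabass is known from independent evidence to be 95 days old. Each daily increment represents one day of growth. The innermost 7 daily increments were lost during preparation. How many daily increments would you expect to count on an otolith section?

88 daily increments

One daily increment per day gives 95 daily increments over 95 days.
95 − 7 missed = 88 daily increments expected in the prepared section.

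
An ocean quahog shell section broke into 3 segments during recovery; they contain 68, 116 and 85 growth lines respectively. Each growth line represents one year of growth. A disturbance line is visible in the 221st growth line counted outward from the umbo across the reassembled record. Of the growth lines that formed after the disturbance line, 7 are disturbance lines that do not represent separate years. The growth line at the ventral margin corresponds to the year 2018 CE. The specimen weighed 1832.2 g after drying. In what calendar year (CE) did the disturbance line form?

1977 CE

Total growth lines = 68 + 116 + 85 = 269.
Between growth line 221 and the ventral margin there are 269 − 221 = 48 growth lines.
Excluding 7 false growth lines: 48 − 7 = 41.
The growth line at the ventral margin is 2018 CE, so the disturbance line dates to 2018 − 41 = 1977 CE.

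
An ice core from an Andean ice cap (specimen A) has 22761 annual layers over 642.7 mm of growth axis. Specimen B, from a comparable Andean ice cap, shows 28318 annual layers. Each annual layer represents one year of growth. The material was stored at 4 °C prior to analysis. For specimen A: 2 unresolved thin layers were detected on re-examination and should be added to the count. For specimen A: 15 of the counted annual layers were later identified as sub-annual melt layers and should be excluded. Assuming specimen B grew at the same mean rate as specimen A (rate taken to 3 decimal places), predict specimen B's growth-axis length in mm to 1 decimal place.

792.9 mm

Specimen A: after corrections the count is 22761 − 15 + 2 = 22748 annual layers.
A: Mean rate = 642.7 mm / 22748 years ≈ 0.028 mm per year.
Length of B = 0.028 × 28318 = 792.9 mm.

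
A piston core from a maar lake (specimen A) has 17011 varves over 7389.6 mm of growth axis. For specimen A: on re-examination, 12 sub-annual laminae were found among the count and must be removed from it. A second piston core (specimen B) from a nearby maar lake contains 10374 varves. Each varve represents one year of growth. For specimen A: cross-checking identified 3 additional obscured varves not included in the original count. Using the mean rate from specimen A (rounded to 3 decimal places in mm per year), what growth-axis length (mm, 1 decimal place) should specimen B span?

Specimen A: correcting the raw count gives 17011 − 12 + 3 = 17002 true varves.
A: Extension rate ≈ 7389.6 / 17002 = 0.435 mm per year.
For B, 0.435 mm/year × 10374 years = 4512.7 mm.

4512.7 mm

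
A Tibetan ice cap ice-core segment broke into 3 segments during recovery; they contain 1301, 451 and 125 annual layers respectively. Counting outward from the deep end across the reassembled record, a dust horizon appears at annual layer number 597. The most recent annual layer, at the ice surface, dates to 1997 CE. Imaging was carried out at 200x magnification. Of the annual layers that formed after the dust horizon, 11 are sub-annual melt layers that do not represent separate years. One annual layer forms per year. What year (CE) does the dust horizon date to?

Total annual layers = 1301 + 451 + 125 = 1877.
Between annual layer 597 and the ice surface there are 1877 − 597 = 1280 annual layers.
1280 − 11 false = 1269 true annual layers after the dust horizon.
Counting back 1269 years from 1997 CE places the dust horizon in 1997 − 1269 = 728 CE.

728 CE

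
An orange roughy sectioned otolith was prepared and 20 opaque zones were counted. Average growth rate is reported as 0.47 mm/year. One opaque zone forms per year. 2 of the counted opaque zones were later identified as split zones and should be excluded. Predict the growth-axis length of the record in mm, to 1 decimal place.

8.5 mm

True opaque zone count = 20 − 2 = 18.
Length ≈ 0.47 × 18 = 8.5 mm.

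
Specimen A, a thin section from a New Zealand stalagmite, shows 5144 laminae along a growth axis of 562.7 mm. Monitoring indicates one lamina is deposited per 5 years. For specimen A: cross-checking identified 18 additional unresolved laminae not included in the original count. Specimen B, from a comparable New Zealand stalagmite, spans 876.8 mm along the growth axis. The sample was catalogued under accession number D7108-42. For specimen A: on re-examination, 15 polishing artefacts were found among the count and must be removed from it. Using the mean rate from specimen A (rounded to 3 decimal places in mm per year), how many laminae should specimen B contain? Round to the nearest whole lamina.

7971 laminae

Specimen A: correcting the raw count gives 5144 − 15 + 18 = 5147 true laminae.
Specimen A: at 5 years per lamina, 5147 × 5 = 25735 years.
A: Extension rate ≈ 562.7 / 25735 = 0.022 mm per year.
B spans 876.8 / 0.022 = 39854.55 years; at 5 years per lamina that is 39854.55 / 5 ≈ 7971 laminae.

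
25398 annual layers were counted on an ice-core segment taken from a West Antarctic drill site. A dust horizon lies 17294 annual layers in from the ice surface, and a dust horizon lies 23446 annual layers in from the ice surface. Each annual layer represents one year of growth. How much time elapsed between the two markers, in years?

6152 yr

23446 − 17294 = 6152 annual layers lie between the two events.
That is 6152 years at one annual layer per year.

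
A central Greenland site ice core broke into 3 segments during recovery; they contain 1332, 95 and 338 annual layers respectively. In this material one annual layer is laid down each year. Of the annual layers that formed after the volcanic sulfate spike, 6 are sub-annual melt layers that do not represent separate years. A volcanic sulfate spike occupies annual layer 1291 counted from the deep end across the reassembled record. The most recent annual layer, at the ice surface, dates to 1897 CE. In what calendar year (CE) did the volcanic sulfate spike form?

1429 CE

Total annual layers = 1332 + 95 + 338 = 1765.
The volcanic sulfate spike sits at annual layer 1291 from the deep end, so 1765 − 1291 = 474 annual layers formed after it.
Removing the 6 false annual layers leaves 474 − 6 = 468 true annual layers beyond the volcanic sulfate spike.
The annual layer at the ice surface is 1897 CE, so the volcanic sulfate spike dates to 1897 − 468 = 1429 CE.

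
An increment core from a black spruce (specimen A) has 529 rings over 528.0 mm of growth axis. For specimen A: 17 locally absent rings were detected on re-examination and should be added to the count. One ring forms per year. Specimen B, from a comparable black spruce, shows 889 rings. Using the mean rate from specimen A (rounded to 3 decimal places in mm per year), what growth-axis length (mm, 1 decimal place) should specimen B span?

Specimen A: true ring count = 529 + 17 = 546.
A: Extension rate ≈ 528.0 / 546 = 0.967 mm per year.
For B, 0.967 mm/year × 889 years = 859.7 mm.

859.7 mm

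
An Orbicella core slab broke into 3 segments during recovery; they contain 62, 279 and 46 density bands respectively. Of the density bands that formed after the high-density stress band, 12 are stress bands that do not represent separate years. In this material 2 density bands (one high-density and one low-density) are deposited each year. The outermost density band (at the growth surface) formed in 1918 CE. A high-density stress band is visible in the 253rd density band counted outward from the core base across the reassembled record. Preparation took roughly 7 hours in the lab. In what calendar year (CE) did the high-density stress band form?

Total density bands = 62 + 279 + 46 = 387.
The high-density stress band sits at density band 253 from the core base, so 387 − 253 = 134 density bands formed after it.
Removing the 12 false density bands leaves 134 − 12 = 122 true density bands beyond the high-density stress band.
With 2 density bands per year, 122 / 2 = 61 years.
The density band at the growth surface is 1918 CE, so the high-density stress band dates to 1918 − 61 = 1857 CE.

1857 CE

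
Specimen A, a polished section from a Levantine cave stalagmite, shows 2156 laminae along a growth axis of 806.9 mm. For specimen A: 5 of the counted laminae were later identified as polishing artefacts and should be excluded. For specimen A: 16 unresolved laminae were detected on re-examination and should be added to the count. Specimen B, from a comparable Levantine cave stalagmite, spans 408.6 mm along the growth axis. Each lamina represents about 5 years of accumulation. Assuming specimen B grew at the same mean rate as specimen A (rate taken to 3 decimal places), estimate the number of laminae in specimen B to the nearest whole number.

Specimen A: after corrections the count is 2156 − 5 + 16 = 2167 laminae.
Specimen A: at 5 years per lamina, 2167 × 5 = 10835 years.
A: Mean rate = 806.9 mm / 10835 years ≈ 0.074 mm per year.
B spans 408.6 / 0.074 = 5521.62 years; at 5 years per lamina that is 5521.62 / 5 ≈ 1104 laminae.

1104 laminae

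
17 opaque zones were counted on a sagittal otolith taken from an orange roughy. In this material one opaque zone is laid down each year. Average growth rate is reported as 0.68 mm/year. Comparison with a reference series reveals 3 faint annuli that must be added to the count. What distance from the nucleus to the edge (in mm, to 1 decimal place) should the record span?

13.6 mm

True opaque zone count = 17 + 3 = 20.
20 years at 0.68 mm/year gives 0.68 × 20 = 13.6 mm.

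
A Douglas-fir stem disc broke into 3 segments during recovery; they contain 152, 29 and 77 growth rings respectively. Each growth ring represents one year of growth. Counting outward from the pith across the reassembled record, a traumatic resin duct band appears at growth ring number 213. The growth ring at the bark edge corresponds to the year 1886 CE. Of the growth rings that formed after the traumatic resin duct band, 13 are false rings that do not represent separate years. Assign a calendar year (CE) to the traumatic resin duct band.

1854 CE

Total growth rings = 152 + 29 + 77 = 258.
The traumatic resin duct band sits at growth ring 213 from the pith, so 258 − 213 = 45 growth rings formed after it.
45 − 13 false = 32 true growth rings after the traumatic resin duct band.
The growth ring at the bark edge is 1886 CE, so the traumatic resin duct band dates to 1886 − 32 = 1854 CE.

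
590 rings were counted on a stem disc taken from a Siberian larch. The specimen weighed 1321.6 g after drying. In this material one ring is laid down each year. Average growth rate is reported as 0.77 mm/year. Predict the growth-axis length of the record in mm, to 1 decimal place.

The record spans 590 years at 0.77 mm per year.
590 years at 0.77 mm/year gives 0.77 × 590 = 454.3 mm.

454.3 mm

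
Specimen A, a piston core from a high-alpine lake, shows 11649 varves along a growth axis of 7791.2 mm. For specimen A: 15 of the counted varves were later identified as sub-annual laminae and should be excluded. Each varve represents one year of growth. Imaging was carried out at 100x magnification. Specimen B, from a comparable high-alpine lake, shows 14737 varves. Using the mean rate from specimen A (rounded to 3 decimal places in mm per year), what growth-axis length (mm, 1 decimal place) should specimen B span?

Specimen A: true varve count = 11649 − 15 = 11634.
A: Mean rate = 7791.2 mm / 11634 years ≈ 0.670 mm per year.
For B, 0.670 mm/year × 14737 years = 9873.8 mm.

9873.8 mm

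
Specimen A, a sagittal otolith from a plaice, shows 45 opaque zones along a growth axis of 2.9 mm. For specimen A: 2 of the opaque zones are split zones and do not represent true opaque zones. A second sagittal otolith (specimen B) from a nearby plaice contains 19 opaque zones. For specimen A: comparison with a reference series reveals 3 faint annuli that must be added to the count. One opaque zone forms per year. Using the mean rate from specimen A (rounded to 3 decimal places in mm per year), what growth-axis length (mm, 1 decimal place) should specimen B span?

Specimen A: after corrections the count is 45 − 2 + 3 = 46 opaque zones.
A: Extension rate ≈ 2.9 / 46 = 0.063 mm/yr.
For B, 0.063 mm/year × 19 years = 1.2 mm.

1.2 mm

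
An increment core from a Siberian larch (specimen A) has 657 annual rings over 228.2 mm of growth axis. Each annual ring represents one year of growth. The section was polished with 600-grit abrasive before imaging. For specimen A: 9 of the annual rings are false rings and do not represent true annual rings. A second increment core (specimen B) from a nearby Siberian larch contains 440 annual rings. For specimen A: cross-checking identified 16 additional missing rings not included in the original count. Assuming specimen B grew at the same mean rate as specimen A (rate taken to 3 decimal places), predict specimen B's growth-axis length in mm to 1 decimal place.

151.4 mm

Specimen A: after corrections the count is 657 − 9 + 16 = 664 annual rings.
A: 228.2 mm over 664 years gives 228.2 / 664 ≈ 0.344 mm per year.
B's length ≈ 0.344 × 440 = 151.4 mm.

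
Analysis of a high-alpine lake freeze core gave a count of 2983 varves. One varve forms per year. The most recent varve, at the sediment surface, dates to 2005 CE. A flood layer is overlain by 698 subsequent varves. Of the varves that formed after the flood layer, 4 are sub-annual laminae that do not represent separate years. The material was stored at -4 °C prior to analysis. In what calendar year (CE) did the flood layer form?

1311 CE

698 varves post-date the flood layer.
Removing the 4 false varves leaves 698 − 4 = 694 true varves beyond the flood layer.
Counting back 694 years from 2005 CE places the flood layer in 2005 − 694 = 1311 CE.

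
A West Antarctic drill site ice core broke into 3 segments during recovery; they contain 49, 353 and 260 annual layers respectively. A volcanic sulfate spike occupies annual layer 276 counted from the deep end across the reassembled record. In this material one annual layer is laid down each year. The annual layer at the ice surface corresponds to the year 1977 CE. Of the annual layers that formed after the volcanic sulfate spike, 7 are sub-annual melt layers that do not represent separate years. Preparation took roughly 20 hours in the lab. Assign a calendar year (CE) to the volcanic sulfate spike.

1598 CE

Total annual layers = 49 + 353 + 260 = 662.
Between annual layer 276 and the ice surface there are 662 − 276 = 386 annual layers.
386 − 7 false = 379 true annual layers after the volcanic sulfate spike.
The annual layer at the ice surface is 1977 CE, so the volcanic sulfate spike dates to 1977 − 379 = 1598 CE.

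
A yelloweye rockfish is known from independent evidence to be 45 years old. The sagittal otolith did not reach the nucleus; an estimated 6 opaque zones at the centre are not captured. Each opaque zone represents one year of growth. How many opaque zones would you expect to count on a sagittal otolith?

39 opaque zones

At one opaque zone per year, 45 years correspond to 45 opaque zones.
45 − 6 missed = 39 opaque zones expected in the prepared section.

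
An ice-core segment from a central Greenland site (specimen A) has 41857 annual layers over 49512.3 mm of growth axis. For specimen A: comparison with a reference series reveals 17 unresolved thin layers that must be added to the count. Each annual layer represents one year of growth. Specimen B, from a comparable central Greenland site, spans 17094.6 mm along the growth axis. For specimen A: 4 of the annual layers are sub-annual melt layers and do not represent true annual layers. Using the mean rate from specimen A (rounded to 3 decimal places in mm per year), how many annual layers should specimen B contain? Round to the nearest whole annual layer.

14450 annual layers

Specimen A: true annual layer count = 41857 − 4 + 17 = 41870.
A: 49512.3 mm over 41870 years gives 49512.3 / 41870 ≈ 1.183 mm/yr.
Specimen B: 17094.6 mm / 1.183 mm per year = 14450.21 years ≈ 14450 annual layers.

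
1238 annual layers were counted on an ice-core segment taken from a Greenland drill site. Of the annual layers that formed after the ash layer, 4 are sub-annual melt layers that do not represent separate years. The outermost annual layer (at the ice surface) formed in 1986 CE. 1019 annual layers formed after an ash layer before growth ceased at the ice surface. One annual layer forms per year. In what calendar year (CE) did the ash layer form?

971 CE

There are 1019 annual layers younger than the ash layer.
1019 − 4 false = 1015 true annual layers after the ash layer.
The annual layer at the ice surface is 1986 CE, so the ash layer dates to 1986 − 1015 = 971 CE.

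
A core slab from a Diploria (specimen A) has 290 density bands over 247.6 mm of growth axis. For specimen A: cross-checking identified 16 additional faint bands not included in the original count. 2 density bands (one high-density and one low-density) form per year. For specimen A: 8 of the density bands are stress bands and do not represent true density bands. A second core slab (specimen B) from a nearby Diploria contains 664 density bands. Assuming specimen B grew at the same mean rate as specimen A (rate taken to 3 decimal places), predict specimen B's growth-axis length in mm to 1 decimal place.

551.8 mm

Specimen A: true density band count = 290 − 8 + 16 = 298.
Specimen A: dividing by 2 density bands per year: 298 / 2 = 149 years.
A: Mean rate = 247.6 mm / 149 years ≈ 1.662 mm per year.
Specimen B: with 2 density bands per year, 664 / 2 = 332 years. Length of B = 1.662 × 332 = 551.8 mm.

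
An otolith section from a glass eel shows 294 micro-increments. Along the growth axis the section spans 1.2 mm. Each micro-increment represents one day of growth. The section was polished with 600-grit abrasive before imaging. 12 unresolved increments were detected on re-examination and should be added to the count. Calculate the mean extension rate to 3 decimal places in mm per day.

Adjusted count: 294 + 12 = 306 micro-increments.
Mean rate = 1.2 mm / 306 days ≈ 0.004 mm per day.

0.004 mm per day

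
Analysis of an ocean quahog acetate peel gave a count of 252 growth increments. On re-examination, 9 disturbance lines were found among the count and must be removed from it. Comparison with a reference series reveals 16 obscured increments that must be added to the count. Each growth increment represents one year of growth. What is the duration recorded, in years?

After corrections the count is 252 − 9 + 16 = 259 growth increments.
One growth increment per year makes the duration 259 years.

259 years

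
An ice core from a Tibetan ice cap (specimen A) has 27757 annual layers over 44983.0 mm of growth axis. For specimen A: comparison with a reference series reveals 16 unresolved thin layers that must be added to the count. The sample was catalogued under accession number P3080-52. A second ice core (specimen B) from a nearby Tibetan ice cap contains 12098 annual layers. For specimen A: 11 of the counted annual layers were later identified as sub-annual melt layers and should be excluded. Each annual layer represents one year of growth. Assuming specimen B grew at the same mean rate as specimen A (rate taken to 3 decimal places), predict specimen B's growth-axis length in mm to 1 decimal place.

Specimen A: after corrections the count is 27757 − 11 + 16 = 27762 annual layers.
A: Mean rate = 44983.0 mm / 27762 years ≈ 1.620 mm per year.
Length of B = 1.620 × 12098 = 19598.8 mm.

19598.8 mm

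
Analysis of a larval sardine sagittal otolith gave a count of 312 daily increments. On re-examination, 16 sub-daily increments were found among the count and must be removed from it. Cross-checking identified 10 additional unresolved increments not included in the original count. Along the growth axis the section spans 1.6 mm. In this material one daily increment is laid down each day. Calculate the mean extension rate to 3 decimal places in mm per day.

Correcting the raw count gives 312 − 16 + 10 = 306 true daily increments.
Mean rate = 1.6 mm / 306 days ≈ 0.005 mm per day.

0.005 mm per day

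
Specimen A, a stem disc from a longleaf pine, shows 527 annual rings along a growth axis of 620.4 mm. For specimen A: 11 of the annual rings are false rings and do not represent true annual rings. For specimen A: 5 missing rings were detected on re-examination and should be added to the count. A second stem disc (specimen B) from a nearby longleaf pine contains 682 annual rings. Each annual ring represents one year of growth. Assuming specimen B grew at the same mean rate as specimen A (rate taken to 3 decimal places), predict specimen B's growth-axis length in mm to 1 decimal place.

812.3 mm

Specimen A: correcting the raw count gives 527 − 11 + 5 = 521 true annual rings.
A: Mean rate = 620.4 mm / 521 years ≈ 1.191 mm/year.
Length of B = 1.191 × 682 = 812.3 mm.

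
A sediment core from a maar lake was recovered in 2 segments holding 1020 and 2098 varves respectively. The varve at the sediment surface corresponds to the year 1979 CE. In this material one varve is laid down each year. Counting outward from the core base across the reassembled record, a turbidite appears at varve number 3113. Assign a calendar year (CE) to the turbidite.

Total varves = 1020 + 2098 = 3118.
Between varve 3113 and the sediment surface there are 3118 − 3113 = 5 varves.
The varve at the sediment surface is 1979 CE, so the turbidite dates to 1979 − 5 = 1974 CE.

1974 CE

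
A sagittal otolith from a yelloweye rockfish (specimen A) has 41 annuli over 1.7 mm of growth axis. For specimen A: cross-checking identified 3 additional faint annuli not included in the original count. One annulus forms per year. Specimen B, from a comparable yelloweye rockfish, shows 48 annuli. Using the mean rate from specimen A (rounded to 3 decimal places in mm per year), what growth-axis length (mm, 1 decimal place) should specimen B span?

1.9 mm

Specimen A: adjusted count: 41 + 3 = 44 annuli.
A: 1.7 mm over 44 years gives 1.7 / 44 ≈ 0.039 mm/yr.
For B, 0.039 mm/year × 48 years = 1.9 mm.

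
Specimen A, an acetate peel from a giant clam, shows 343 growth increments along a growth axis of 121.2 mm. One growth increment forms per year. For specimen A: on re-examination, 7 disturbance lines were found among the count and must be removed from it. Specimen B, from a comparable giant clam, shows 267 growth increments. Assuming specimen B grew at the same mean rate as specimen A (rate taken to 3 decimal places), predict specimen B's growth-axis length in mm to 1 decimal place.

Specimen A: adjusted count: 343 − 7 = 336 growth increments.
A: 121.2 mm over 336 years gives 121.2 / 336 ≈ 0.361 mm per year.
B's length ≈ 0.361 × 267 = 96.4 mm.

96.4 mm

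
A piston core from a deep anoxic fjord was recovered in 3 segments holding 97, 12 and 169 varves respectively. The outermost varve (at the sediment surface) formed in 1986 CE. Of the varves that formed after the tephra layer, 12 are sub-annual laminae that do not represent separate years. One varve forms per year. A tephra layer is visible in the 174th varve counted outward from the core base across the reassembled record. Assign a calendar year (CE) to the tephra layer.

1894 CE

Total varves = 97 + 12 + 169 = 278.
The tephra layer sits at varve 174 from the core base, so 278 − 174 = 104 varves formed after it.
Removing the 12 false varves leaves 104 − 12 = 92 true varves beyond the tephra layer.
The varve at the sediment surface is 1986 CE, so the tephra layer dates to 1986 − 92 = 1894 CE.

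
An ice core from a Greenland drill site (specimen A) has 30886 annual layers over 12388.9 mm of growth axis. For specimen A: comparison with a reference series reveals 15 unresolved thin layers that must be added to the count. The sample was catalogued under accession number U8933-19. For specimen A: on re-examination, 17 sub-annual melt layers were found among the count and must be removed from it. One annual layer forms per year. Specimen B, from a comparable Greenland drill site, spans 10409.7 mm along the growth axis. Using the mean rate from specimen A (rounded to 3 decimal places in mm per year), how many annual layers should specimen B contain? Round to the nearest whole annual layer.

25959 annual layers

Specimen A: true annual layer count = 30886 − 17 + 15 = 30884.
A: Mean rate = 12388.9 mm / 30884 years ≈ 0.401 mm/yr.
Specimen B: 10409.7 mm / 0.401 mm per year = 25959.35 years ≈ 25959 annual layers.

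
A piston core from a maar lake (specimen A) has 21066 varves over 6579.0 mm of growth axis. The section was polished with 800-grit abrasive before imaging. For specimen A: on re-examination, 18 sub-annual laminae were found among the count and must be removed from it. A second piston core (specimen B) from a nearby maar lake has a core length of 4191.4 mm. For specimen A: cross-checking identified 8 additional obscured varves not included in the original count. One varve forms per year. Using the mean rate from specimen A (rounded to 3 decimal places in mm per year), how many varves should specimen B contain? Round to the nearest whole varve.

Specimen A: correcting the raw count gives 21066 − 18 + 8 = 21056 true varves.
A: Mean rate = 6579.0 mm / 21056 years ≈ 0.312 mm/yr.
B spans 4191.4 / 0.312 = 13433.97 years ≈ 13434 varves.

13434 varves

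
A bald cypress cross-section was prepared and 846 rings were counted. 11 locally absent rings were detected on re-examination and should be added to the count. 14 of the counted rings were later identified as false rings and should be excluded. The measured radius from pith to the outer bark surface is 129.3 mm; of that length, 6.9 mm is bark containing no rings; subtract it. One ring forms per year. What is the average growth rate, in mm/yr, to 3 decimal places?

True ring count = 846 − 14 + 11 = 843.
Removing the 6.9 mm offcut leaves 129.3 − 6.9 = 122.4 mm.
Mean rate = 122.4 mm / 843 years ≈ 0.145 mm/yr.

0.145 mm/yr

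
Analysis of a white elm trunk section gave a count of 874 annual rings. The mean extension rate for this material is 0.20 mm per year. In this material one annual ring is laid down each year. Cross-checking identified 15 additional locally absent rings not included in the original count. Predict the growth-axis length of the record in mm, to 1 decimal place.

177.8 mm

After corrections the count is 874 + 15 = 889 annual rings.
Predicted length = 0.20 mm/year × 889 years = 177.8 mm.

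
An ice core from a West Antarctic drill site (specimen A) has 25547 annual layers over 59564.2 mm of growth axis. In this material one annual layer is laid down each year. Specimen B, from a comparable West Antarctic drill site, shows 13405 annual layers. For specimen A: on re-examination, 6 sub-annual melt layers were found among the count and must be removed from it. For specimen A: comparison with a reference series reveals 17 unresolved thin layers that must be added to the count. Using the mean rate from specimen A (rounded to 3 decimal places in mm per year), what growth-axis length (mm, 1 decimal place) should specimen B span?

Specimen A: adjusted count: 25547 − 6 + 17 = 25558 annual layers.
A: Mean rate = 59564.2 mm / 25558 years ≈ 2.331 mm/year.
For B, 2.331 mm/year × 13405 years = 31247.1 mm.

31247.1 mm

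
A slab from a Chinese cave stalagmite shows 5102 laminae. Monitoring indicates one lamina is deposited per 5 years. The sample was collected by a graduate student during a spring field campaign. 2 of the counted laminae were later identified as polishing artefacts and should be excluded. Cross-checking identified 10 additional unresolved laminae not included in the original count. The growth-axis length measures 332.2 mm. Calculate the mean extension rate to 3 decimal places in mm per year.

Adjusted count: 5102 − 2 + 10 = 5110 laminae.
5110 laminae at 5 years each span 5110 × 5 = 25550 years.
332.2 mm over 25550 years gives 332.2 / 25550 ≈ 0.013 mm per year.

0.013 mm per year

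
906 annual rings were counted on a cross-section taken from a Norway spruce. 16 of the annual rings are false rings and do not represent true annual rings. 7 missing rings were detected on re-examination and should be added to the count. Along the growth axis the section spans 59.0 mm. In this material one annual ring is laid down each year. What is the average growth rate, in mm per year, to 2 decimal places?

0.07 mm per year

Correcting the raw count gives 906 − 16 + 7 = 897 true annual rings.
Mean rate = 59.0 mm / 897 years ≈ 0.07 mm per year.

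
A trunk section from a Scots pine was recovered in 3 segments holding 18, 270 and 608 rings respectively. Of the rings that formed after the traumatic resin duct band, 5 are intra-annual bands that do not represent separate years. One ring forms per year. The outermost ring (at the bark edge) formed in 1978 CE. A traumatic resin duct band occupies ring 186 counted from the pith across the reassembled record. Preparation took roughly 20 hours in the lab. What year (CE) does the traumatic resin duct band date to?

1273 CE

Total rings = 18 + 270 + 608 = 896.
The traumatic resin duct band sits at ring 186 from the pith, so 896 − 186 = 710 rings formed after it.
710 − 5 false = 705 true rings after the traumatic resin duct band.
Counting back 705 years from 1978 CE places the traumatic resin duct band in 1978 − 705 = 1273 CE.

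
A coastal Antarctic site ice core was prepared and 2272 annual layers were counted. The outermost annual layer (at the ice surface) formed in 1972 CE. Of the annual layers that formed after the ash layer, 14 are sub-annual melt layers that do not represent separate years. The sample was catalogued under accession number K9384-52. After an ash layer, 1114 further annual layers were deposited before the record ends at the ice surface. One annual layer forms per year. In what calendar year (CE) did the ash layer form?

872 CE

1114 annual layers post-date the ash layer.
Excluding 14 false annual layers: 1114 − 14 = 1100.
Counting back 1100 years from 1972 CE places the ash layer in 1972 − 1100 = 872 CE.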